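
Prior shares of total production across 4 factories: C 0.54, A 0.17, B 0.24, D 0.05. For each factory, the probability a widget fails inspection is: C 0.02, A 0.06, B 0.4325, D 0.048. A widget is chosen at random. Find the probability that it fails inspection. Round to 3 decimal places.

0.127

Prior × likelihood for each hypothesis:
  C: 0.54 × 0.02 = 0.0108
  A: 0.17 × 0.06 = 0.0102
  B: 0.24 × 0.4325 = 0.1038
  D: 0.05 × 0.048 = 0.0024
P(nonconforming) = 0.0108 + 0.0102 + 0.1038 + 0.0024 = 0.1272 → 0.127.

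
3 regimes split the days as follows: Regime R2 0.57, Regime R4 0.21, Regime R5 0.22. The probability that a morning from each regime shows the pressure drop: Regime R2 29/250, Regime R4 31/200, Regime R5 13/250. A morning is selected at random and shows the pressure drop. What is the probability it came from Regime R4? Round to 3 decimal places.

0.296

Prior × likelihood for each hypothesis:
  Regime R2: 0.57 × 0.116 = 0.06612
  Regime R4: 0.21 × 0.155 = 0.03255
  Regime R5: 0.22 × 0.052 = 0.01144
Sum = 0.11011.
P(Regime R4 | evidence) = 0.03255 / 0.11011 ≈ 0.296.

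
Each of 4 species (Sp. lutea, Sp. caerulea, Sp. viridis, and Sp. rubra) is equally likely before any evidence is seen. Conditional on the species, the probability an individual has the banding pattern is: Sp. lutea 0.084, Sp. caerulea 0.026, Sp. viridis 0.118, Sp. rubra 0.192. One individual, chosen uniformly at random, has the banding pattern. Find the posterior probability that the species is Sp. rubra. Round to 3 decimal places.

Since the prior is uniform, the posterior is proportional to the likelihood:
  Sp. lutea: 0.084
  Sp. caerulea: 0.026
  Sp. viridis: 0.118
  Sp. rubra: 0.192
Normalizing constant = 0.42.
P(Sp. rubra | evidence) = 0.192 / 0.42 ≈ 0.457.

0.457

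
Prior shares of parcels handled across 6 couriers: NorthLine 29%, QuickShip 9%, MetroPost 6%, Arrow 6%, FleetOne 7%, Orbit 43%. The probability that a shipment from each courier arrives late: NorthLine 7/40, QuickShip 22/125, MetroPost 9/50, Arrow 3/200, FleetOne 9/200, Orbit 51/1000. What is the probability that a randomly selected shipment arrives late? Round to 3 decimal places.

0.103

Unnormalized posteriors (prior × likelihood):
  NorthLine: 0.29 × 0.175 = 0.05075
  QuickShip: 0.09 × 0.176 = 0.01584
  MetroPost: 0.06 × 0.18 = 0.0108
  Arrow: 0.06 × 0.015 = 0.0009
  FleetOne: 0.07 × 0.045 = 0.00315
  Orbit: 0.43 × 0.051 = 0.02193
P(late) = 0.05075 + 0.01584 + 0.0108 + 0.0009 + 0.00315 + 0.02193 = 0.10337 → 0.103.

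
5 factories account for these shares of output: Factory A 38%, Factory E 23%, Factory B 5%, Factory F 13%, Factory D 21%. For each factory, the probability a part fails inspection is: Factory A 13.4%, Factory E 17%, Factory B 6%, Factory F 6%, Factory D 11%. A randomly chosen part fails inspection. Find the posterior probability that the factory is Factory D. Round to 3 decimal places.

By Bayes' rule, posterior ∝ prior × likelihood:
  Factory A: 0.38 × 0.134 = 0.05092
  Factory E: 0.23 × 0.17 = 0.0391
  Factory B: 0.05 × 0.06 = 0.003
  Factory F: 0.13 × 0.06 = 0.0078
  Factory D: 0.21 × 0.11 = 0.0231
Sum = 0.12392.
P(Factory D | evidence) = 0.0231 / 0.12392 ≈ 0.186.

0.186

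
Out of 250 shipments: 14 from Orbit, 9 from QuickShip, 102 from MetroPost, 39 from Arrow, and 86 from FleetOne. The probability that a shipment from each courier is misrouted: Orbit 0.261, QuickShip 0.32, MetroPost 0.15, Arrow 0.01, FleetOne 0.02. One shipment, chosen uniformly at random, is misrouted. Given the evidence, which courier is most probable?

Prior × likelihood for each hypothesis:
  Orbit: 0.056 × 0.261 = 0.014616
  QuickShip: 0.036 × 0.32 = 0.01152
  MetroPost: 0.408 × 0.15 = 0.0612
  Arrow: 0.156 × 0.01 = 0.00156
  FleetOne: 0.344 × 0.02 = 0.00688
Normalizing constant = 0.095776.
Largest term belongs to MetroPost, so MetroPost is most probable.

MetroPost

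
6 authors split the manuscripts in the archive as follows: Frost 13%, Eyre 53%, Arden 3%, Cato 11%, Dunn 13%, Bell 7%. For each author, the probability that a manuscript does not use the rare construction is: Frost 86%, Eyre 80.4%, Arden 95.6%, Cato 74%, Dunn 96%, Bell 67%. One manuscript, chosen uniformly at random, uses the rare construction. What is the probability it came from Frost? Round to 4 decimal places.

Taking complements, P(rare-form | each) = Frost 0.14, Eyre 0.196, Arden 0.044, Cato 0.26, Dunn 0.04, Bell 0.33.
By Bayes' rule, posterior ∝ prior × likelihood:
  Frost: 0.13 × 0.14 = 0.0182
  Eyre: 0.53 × 0.196 = 0.10388
  Arden: 0.03 × 0.044 = 0.00132
  Cato: 0.11 × 0.26 = 0.0286
  Dunn: 0.13 × 0.04 = 0.0052
  Bell: 0.07 × 0.33 = 0.0231
Sum = 0.1803.
P(Frost | evidence) = 0.0182 / 0.1803 ≈ 0.1009.

0.1009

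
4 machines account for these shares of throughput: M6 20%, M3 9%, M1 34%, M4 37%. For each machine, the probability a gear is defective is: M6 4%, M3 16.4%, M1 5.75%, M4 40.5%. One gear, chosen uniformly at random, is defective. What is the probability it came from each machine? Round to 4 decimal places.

Prior × likelihood for each hypothesis:
  M6: 0.2 × 0.04 = 0.008
  M3: 0.09 × 0.164 = 0.01476
  M1: 0.34 × 0.0575 = 0.01955
  M4: 0.37 × 0.405 = 0.14985
Sum = 0.19216.
P(M6 | defective) = 0.008/0.19216 ≈ 0.0416
P(M3 | defective) = 0.01476/0.19216 ≈ 0.0768
P(M1 | defective) = 0.01955/0.19216 ≈ 0.1017
P(M4 | defective) = 0.14985/0.19216 ≈ 0.7798
(Check: 0.0416+0.0768+0.1017+0.7798 = 0.9999.)

M6 0.0416, M3 0.0768, M1 0.1017, M4 0.7798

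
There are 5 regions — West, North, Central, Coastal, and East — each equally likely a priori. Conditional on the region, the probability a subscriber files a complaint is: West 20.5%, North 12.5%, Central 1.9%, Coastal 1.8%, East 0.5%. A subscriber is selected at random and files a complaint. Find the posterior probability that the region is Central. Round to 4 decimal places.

0.0511

With a uniform prior (1/5 each), posterior ∝ likelihood:
  West: 0.205
  North: 0.125
  Central: 0.019
  Coastal: 0.018
  East: 0.005
Sum = 0.372.
P(Central | evidence) = 0.019 / 0.372 ≈ 0.0511.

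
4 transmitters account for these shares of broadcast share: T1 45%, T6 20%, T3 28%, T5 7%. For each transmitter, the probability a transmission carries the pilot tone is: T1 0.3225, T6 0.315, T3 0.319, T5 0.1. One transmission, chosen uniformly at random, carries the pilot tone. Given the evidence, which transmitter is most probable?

T1

Prior × likelihood for each hypothesis:
  T1: 0.45 × 0.3225 = 0.145125
  T6: 0.2 × 0.315 = 0.063
  T3: 0.28 × 0.319 = 0.08932
  T5: 0.07 × 0.1 = 0.007
Sum = 0.304445.
Largest term belongs to T1, so T1 is most probable.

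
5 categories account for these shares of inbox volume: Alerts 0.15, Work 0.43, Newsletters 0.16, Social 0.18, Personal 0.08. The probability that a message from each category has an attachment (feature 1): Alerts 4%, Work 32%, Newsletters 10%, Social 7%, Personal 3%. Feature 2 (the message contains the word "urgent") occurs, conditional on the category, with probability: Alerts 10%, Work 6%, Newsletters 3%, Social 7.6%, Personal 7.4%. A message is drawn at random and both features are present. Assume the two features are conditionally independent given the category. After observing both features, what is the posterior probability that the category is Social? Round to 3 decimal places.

0.091

Compute prior × likelihood for every hypothesis:
  Alerts: 0.15 × 0.04 × 0.1 = 0.0006
  Work: 0.43 × 0.32 × 0.06 = 0.008256
  Newsletters: 0.16 × 0.1 × 0.03 = 0.00048
  Social: 0.18 × 0.07 × 0.076 = 0.0009576
  Personal: 0.08 × 0.03 × 0.074 = 0.0001776
Sum = 0.0104712.
P(Social | evidence) = 0.0009576 / 0.0104712 ≈ 0.091.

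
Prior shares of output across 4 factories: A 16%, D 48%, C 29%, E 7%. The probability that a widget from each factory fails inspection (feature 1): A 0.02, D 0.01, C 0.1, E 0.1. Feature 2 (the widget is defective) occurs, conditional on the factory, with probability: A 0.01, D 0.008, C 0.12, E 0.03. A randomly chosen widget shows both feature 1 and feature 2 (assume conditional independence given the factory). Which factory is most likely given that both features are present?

Compute prior × likelihood for every hypothesis:
  A: 0.16 × 0.02 × 0.01 = 0.000032
  D: 0.48 × 0.01 × 0.008 = 0.0000384
  C: 0.29 × 0.1 × 0.12 = 0.00348
  E: 0.07 × 0.1 × 0.03 = 0.00021
Normalizing constant = 0.0037604.
Largest term belongs to C, so C is most probable.

C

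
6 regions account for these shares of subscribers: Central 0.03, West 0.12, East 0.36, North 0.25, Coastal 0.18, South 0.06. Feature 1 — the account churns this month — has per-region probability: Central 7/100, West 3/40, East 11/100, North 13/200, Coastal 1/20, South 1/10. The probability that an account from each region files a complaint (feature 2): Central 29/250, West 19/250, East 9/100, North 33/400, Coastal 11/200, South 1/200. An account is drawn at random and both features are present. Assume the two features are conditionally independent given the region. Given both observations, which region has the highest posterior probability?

By Bayes' rule, posterior ∝ prior × likelihood:
  Central: 0.03 × 0.07 × 0.116 = 0.0002436
  West: 0.12 × 0.075 × 0.076 = 0.000684
  East: 0.36 × 0.11 × 0.09 = 0.003564
  North: 0.25 × 0.065 × 0.0825 = 0.001340625
  Coastal: 0.18 × 0.05 × 0.055 = 0.000495
  South: 0.06 × 0.1 × 0.005 = 0.00003
Total = 0.006357225.
Largest term belongs to East, so East is most probable.

East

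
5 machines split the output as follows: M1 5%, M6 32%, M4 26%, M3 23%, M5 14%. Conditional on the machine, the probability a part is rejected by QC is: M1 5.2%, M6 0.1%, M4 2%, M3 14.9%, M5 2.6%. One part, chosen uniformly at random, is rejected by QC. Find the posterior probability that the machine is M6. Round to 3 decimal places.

By Bayes' rule, posterior ∝ prior × likelihood:
  M1: 0.05 × 0.052 = 0.0026
  M6: 0.32 × 0.001 = 0.00032
  M4: 0.26 × 0.02 = 0.0052
  M3: 0.23 × 0.149 = 0.03427
  M5: 0.14 × 0.026 = 0.00364
Total = 0.04603.
P(M6 | evidence) = 0.00032 / 0.04603 ≈ 0.007.

0.007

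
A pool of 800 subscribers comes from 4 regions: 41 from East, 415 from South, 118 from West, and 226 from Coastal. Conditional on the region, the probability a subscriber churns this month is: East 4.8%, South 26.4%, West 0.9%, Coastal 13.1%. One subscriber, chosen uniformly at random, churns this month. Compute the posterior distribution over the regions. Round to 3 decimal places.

East 0.014, South 0.770, West 0.007, Coastal 0.208

Prior × likelihood for each hypothesis:
  East: 0.05125 × 0.048 = 0.00246
  South: 0.51875 × 0.264 = 0.13695
  West: 0.1475 × 0.009 = 0.0013275
  Coastal: 0.2825 × 0.131 = 0.0370075
Sum = 0.177745.
P(East | churn) = 0.00246/0.177745 ≈ 0.014
P(South | churn) = 0.13695/0.177745 ≈ 0.770
P(West | churn) = 0.0013275/0.177745 ≈ 0.007
P(Coastal | churn) = 0.0370075/0.177745 ≈ 0.208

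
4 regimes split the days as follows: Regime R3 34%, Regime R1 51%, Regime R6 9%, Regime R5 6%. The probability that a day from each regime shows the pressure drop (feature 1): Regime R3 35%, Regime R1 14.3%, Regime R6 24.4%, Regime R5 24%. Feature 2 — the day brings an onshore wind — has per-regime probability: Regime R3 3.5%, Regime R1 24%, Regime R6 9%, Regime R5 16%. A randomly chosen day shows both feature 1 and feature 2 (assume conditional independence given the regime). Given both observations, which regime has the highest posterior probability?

Unnormalized posteriors (prior × likelihood):
  Regime R3: 0.34 × 0.35 × 0.035 = 0.004165
  Regime R1: 0.51 × 0.143 × 0.24 = 0.0175032
  Regime R6: 0.09 × 0.244 × 0.09 = 0.0019764
  Regime R5: 0.06 × 0.24 × 0.16 = 0.002304
Sum = 0.0259486.
Largest term belongs to Regime R1, so Regime R1 is most probable.

Regime R1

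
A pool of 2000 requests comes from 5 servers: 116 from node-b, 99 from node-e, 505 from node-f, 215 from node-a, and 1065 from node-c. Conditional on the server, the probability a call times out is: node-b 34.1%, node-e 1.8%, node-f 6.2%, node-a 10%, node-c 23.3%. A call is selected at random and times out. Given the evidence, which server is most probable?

node-c

Prior × likelihood for each hypothesis:
  node-b: 0.058 × 0.341 = 0.019778
  node-e: 0.0495 × 0.018 = 0.000891
  node-f: 0.2525 × 0.062 = 0.015655
  node-a: 0.1075 × 0.1 = 0.01075
  node-c: 0.5325 × 0.233 = 0.1240725
Sum = 0.1711465.
Largest term belongs to node-c, so node-c is most probable.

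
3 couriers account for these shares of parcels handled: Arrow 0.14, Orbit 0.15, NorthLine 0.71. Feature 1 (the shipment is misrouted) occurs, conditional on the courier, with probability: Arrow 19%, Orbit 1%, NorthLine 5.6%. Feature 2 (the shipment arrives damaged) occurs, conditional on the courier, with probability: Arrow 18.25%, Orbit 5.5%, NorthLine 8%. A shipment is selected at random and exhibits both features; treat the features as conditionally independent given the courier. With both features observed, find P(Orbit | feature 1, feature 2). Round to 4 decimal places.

0.0102

Prior × likelihood for each hypothesis:
  Arrow: 0.14 × 0.19 × 0.1825 = 0.0048545
  Orbit: 0.15 × 0.01 × 0.055 = 0.0000825
  NorthLine: 0.71 × 0.056 × 0.08 = 0.0031808
Sum = 0.0081178.
P(Orbit | evidence) = 0.0000825 / 0.0081178 ≈ 0.0102.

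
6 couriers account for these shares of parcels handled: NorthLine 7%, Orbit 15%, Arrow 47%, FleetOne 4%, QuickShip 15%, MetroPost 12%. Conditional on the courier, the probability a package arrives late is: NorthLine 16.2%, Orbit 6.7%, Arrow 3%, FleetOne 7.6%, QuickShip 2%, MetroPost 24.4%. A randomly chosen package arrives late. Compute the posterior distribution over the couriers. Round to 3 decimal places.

NorthLine 0.160, Orbit 0.142, Arrow 0.199, FleetOne 0.043, QuickShip 0.042, MetroPost 0.414

By Bayes' rule, posterior ∝ prior × likelihood:
  NorthLine: 0.07 × 0.162 = 0.01134
  Orbit: 0.15 × 0.067 = 0.01005
  Arrow: 0.47 × 0.03 = 0.0141
  FleetOne: 0.04 × 0.076 = 0.00304
  QuickShip: 0.15 × 0.02 = 0.003
  MetroPost: 0.12 × 0.244 = 0.02928
Normalizing constant = 0.07081.
P(NorthLine | late) = 0.01134/0.07081 ≈ 0.160
P(Orbit | late) = 0.01005/0.07081 ≈ 0.142
P(Arrow | late) = 0.0141/0.07081 ≈ 0.199
P(FleetOne | late) = 0.00304/0.07081 ≈ 0.043
P(QuickShip | late) = 0.003/0.07081 ≈ 0.042
P(MetroPost | late) = 0.02928/0.07081 ≈ 0.414
(Check: 0.160+0.142+0.199+0.043+0.042+0.414 = 1.000.)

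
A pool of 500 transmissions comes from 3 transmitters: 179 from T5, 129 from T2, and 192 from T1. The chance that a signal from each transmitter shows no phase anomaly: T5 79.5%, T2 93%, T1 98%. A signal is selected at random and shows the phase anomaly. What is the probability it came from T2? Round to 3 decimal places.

Taking complements, P(anomaly | each) = T5 0.205, T2 0.07, T1 0.02.
Prior × likelihood for each hypothesis:
  T5: 0.358 × 0.205 = 0.07339
  T2: 0.258 × 0.07 = 0.01806
  T1: 0.384 × 0.02 = 0.00768
Normalizing constant = 0.09913.
P(T2 | evidence) = 0.01806 / 0.09913 ≈ 0.182.

0.182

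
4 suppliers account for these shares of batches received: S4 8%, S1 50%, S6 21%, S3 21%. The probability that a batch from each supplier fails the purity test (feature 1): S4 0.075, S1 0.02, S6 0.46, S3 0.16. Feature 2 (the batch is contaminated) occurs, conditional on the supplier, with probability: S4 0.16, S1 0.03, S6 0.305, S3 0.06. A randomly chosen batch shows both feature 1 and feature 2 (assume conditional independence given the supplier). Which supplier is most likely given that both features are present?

S6

By Bayes' rule, posterior ∝ prior × likelihood:
  S4: 0.08 × 0.075 × 0.16 = 0.00096
  S1: 0.5 × 0.02 × 0.03 = 0.0003
  S6: 0.21 × 0.46 × 0.305 = 0.029463
  S3: 0.21 × 0.16 × 0.06 = 0.002016
Total = 0.032739.
Largest term belongs to S6, so S6 is most probable.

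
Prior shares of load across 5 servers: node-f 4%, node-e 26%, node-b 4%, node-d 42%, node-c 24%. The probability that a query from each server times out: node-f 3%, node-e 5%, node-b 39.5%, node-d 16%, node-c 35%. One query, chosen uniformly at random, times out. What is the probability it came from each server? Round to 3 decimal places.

node-f 0.007, node-e 0.072, node-b 0.087, node-d 0.371, node-c 0.464

Prior × likelihood for each hypothesis:
  node-f: 0.04 × 0.03 = 0.0012
  node-e: 0.26 × 0.05 = 0.013
  node-b: 0.04 × 0.395 = 0.0158
  node-d: 0.42 × 0.16 = 0.0672
  node-c: 0.24 × 0.35 = 0.084
Normalizing constant = 0.1812.
P(node-f | timeout) = 0.0012/0.1812 ≈ 0.007
P(node-e | timeout) = 0.013/0.1812 ≈ 0.072
P(node-b | timeout) = 0.0158/0.1812 ≈ 0.087
P(node-d | timeout) = 0.0672/0.1812 ≈ 0.371
P(node-c | timeout) = 0.084/0.1812 ≈ 0.464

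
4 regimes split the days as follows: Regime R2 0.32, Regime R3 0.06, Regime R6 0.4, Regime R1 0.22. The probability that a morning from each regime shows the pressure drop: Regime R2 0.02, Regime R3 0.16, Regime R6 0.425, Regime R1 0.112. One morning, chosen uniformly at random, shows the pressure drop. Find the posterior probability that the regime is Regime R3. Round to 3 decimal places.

By Bayes' rule, posterior ∝ prior × likelihood:
  Regime R2: 0.32 × 0.02 = 0.0064
  Regime R3: 0.06 × 0.16 = 0.0096
  Regime R6: 0.4 × 0.425 = 0.17
  Regime R1: 0.22 × 0.112 = 0.02464
Total = 0.21064.
P(Regime R3 | evidence) = 0.0096 / 0.21064 ≈ 0.046.

0.046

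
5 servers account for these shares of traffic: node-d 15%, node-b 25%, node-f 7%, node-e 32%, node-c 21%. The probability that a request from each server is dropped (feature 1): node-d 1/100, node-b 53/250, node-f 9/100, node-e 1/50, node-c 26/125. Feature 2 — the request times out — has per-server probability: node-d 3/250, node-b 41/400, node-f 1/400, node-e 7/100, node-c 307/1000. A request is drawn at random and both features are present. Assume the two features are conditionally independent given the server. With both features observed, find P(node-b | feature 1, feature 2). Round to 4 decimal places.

Unnormalized posteriors (prior × likelihood):
  node-d: 0.15 × 0.01 × 0.012 = 0.000018
  node-b: 0.25 × 0.212 × 0.1025 = 0.0054325
  node-f: 0.07 × 0.09 × 0.0025 = 0.00001575
  node-e: 0.32 × 0.02 × 0.07 = 0.000448
  node-c: 0.21 × 0.208 × 0.307 = 0.01340976
Total = 0.01932401.
P(node-b | evidence) = 0.0054325 / 0.01932401 ≈ 0.2811.

0.2811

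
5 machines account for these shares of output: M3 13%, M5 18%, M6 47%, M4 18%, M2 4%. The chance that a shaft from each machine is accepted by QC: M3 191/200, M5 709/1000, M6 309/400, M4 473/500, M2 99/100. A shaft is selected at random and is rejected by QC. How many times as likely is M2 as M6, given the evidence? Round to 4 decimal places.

0.0037

Taking complements, P(rejected | each) = M3 0.045, M5 0.291, M6 0.2275, M4 0.054, M2 0.01.
Prior × likelihood for each hypothesis:
  M3: 0.13 × 0.045 = 0.00585
  M5: 0.18 × 0.291 = 0.05238
  M6: 0.47 × 0.2275 = 0.106925
  M4: 0.18 × 0.054 = 0.00972
  M2: 0.04 × 0.01 = 0.0004
Normalizing constant = 0.175275.
The ratio is 0.0004 / 0.106925 (the normalizer cancels) = 0.0037.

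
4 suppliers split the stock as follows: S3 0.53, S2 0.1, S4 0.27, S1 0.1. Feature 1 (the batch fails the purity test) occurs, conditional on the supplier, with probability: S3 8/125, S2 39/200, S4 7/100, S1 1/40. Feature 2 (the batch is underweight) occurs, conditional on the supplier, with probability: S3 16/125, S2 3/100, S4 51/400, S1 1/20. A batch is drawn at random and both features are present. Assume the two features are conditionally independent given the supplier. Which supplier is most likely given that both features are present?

S3

Unnormalized posteriors (prior × likelihood):
  S3: 0.53 × 0.064 × 0.128 = 0.00434176
  S2: 0.1 × 0.195 × 0.03 = 0.000585
  S4: 0.27 × 0.07 × 0.1275 = 0.00240975
  S1: 0.1 × 0.025 × 0.05 = 0.000125
Normalizing constant = 0.00746151.
Largest term belongs to S3, so S3 is most probable.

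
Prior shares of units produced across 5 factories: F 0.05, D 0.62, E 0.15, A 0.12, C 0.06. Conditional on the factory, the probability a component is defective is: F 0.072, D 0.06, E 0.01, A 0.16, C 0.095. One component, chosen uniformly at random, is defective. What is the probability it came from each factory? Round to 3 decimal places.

F 0.054, D 0.554, E 0.022, A 0.286, C 0.085

By Bayes' rule, posterior ∝ prior × likelihood:
  F: 0.05 × 0.072 = 0.0036
  D: 0.62 × 0.06 = 0.0372
  E: 0.15 × 0.01 = 0.0015
  A: 0.12 × 0.16 = 0.0192
  C: 0.06 × 0.095 = 0.0057
Normalizing constant = 0.0672.
P(F | defective) = 0.0036/0.0672 ≈ 0.054
P(D | defective) = 0.0372/0.0672 ≈ 0.554
P(E | defective) = 0.0015/0.0672 ≈ 0.022
P(A | defective) = 0.0192/0.0672 ≈ 0.286
P(C | defective) = 0.0057/0.0672 ≈ 0.085
(Check: 0.054+0.554+0.022+0.286+0.085 = 1.001.)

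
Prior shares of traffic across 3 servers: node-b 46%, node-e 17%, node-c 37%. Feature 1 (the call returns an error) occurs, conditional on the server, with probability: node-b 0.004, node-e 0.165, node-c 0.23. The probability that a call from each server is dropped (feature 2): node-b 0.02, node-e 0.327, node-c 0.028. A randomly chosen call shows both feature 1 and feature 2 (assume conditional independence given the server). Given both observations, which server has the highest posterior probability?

node-e

Prior × likelihood for each hypothesis:
  node-b: 0.46 × 0.004 × 0.02 = 0.0000368
  node-e: 0.17 × 0.165 × 0.327 = 0.00917235
  node-c: 0.37 × 0.23 × 0.028 = 0.0023828
Normalizing constant = 0.01159195.
Largest term belongs to node-e, so node-e is most probable.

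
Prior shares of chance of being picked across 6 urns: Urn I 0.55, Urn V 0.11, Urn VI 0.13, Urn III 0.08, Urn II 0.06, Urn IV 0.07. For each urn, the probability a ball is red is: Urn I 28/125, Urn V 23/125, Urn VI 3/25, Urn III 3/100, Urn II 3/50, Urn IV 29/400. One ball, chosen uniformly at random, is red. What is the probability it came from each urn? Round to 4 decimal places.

Urn I 0.7242, Urn V 0.1190, Urn VI 0.0917, Urn III 0.0141, Urn II 0.0212, Urn IV 0.0298

Compute prior × likelihood for every hypothesis:
  Urn I: 0.55 × 0.224 = 0.1232
  Urn V: 0.11 × 0.184 = 0.02024
  Urn VI: 0.13 × 0.12 = 0.0156
  Urn III: 0.08 × 0.03 = 0.0024
  Urn II: 0.06 × 0.06 = 0.0036
  Urn IV: 0.07 × 0.0725 = 0.005075
Total = 0.170115.
P(Urn I | red) = 0.1232/0.170115 ≈ 0.7242
P(Urn V | red) = 0.02024/0.170115 ≈ 0.1190
P(Urn VI | red) = 0.0156/0.170115 ≈ 0.0917
P(Urn III | red) = 0.0024/0.170115 ≈ 0.0141
P(Urn II | red) = 0.0036/0.170115 ≈ 0.0212
P(Urn IV | red) = 0.005075/0.170115 ≈ 0.0298
(Check: 0.7242+0.1190+0.0917+0.0141+0.0212+0.0298 = 1.0000.)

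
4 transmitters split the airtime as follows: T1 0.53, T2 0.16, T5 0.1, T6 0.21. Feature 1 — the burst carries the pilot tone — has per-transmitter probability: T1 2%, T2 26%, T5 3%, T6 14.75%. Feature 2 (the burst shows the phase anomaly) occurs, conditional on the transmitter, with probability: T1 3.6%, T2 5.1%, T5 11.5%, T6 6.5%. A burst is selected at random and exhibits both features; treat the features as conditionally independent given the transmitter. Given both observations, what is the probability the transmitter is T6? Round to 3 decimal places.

Compute prior × likelihood for every hypothesis:
  T1: 0.53 × 0.02 × 0.036 = 0.0003816
  T2: 0.16 × 0.26 × 0.051 = 0.0021216
  T5: 0.1 × 0.03 × 0.115 = 0.000345
  T6: 0.21 × 0.1475 × 0.065 = 0.002013375
Total = 0.004861575.
P(T6 | evidence) = 0.002013375 / 0.004861575 ≈ 0.414.

0.414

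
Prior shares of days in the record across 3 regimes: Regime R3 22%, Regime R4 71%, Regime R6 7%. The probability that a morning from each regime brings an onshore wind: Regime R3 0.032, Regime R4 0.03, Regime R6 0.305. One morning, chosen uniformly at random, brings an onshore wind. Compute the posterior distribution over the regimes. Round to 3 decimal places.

Compute prior × likelihood for every hypothesis:
  Regime R3: 0.22 × 0.032 = 0.00704
  Regime R4: 0.71 × 0.03 = 0.0213
  Regime R6: 0.07 × 0.305 = 0.02135
Total = 0.04969.
P(Regime R3 | onshore) = 0.00704/0.04969 ≈ 0.142
P(Regime R4 | onshore) = 0.0213/0.04969 ≈ 0.429
P(Regime R6 | onshore) = 0.02135/0.04969 ≈ 0.430

Regime R3 0.142, Regime R4 0.429, Regime R6 0.430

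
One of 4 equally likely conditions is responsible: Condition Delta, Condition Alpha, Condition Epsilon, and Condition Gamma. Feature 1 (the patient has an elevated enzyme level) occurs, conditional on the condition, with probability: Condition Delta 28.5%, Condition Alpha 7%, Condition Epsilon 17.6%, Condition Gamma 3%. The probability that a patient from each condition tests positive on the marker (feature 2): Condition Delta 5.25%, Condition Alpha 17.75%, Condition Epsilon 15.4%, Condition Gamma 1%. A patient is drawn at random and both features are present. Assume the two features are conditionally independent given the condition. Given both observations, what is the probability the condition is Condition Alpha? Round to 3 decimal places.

Since the prior is uniform, the posterior is proportional to the likelihood:
  Condition Delta: 0.285 × 0.0525 = 0.0149625
  Condition Alpha: 0.07 × 0.1775 = 0.012425
  Condition Epsilon: 0.176 × 0.154 = 0.027104
  Condition Gamma: 0.03 × 0.01 = 0.0003
Sum = 0.0547915.
P(Condition Alpha | evidence) = 0.012425 / 0.0547915 ≈ 0.227.

0.227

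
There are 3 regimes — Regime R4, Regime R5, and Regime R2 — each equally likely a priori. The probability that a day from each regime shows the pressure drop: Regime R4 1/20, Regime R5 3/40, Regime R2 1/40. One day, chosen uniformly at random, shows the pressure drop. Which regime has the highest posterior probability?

Regime R5

With a uniform prior (1/3 each), posterior ∝ likelihood:
  Regime R4: 0.05
  Regime R5: 0.075
  Regime R2: 0.025
Total = 0.15.
Largest term belongs to Regime R5, so Regime R5 is most probable.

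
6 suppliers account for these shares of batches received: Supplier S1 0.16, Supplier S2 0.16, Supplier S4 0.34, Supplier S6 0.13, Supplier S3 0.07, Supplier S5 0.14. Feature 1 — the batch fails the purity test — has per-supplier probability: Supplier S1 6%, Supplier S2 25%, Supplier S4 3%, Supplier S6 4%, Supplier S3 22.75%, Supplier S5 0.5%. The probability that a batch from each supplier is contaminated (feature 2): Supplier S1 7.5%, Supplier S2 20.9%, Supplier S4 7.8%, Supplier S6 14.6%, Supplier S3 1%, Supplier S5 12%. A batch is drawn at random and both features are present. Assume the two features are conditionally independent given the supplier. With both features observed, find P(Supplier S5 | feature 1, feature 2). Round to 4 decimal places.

0.0077

Compute prior × likelihood for every hypothesis:
  Supplier S1: 0.16 × 0.06 × 0.075 = 0.00072
  Supplier S2: 0.16 × 0.25 × 0.209 = 0.00836
  Supplier S4: 0.34 × 0.03 × 0.078 = 0.0007956
  Supplier S6: 0.13 × 0.04 × 0.146 = 0.0007592
  Supplier S3: 0.07 × 0.2275 × 0.01 = 0.00015925
  Supplier S5: 0.14 × 0.005 × 0.12 = 0.000084
Total = 0.01087805.
P(Supplier S5 | evidence) = 0.000084 / 0.01087805 ≈ 0.0077.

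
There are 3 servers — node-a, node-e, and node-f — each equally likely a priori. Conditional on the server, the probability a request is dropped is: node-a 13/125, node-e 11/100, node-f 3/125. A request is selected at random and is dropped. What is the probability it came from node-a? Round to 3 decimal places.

0.437

With a uniform prior (1/3 each), posterior ∝ likelihood:
  node-a: 0.104
  node-e: 0.11
  node-f: 0.024
Total = 0.238.
P(node-a | evidence) = 0.104 / 0.238 ≈ 0.437.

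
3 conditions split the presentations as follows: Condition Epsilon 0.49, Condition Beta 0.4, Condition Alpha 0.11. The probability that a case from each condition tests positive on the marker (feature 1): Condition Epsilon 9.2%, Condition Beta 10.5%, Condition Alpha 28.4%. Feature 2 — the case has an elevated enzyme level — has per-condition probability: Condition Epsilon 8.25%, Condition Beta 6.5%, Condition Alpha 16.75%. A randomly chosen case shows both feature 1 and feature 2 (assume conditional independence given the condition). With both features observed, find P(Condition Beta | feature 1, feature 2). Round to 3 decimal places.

By Bayes' rule, posterior ∝ prior × likelihood:
  Condition Epsilon: 0.49 × 0.092 × 0.0825 = 0.0037191
  Condition Beta: 0.4 × 0.105 × 0.065 = 0.00273
  Condition Alpha: 0.11 × 0.284 × 0.1675 = 0.0052327
Normalizing constant = 0.0116818.
P(Condition Beta | evidence) = 0.00273 / 0.0116818 ≈ 0.234.

0.234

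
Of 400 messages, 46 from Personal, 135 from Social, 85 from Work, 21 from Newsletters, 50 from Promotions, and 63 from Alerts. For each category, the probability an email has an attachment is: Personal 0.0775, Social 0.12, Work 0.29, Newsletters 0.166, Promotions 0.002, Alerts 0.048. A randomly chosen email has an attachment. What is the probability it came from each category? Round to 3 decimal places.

Unnormalized posteriors (prior × likelihood):
  Personal: 0.115 × 0.0775 = 0.0089125
  Social: 0.3375 × 0.12 = 0.0405
  Work: 0.2125 × 0.29 = 0.061625
  Newsletters: 0.0525 × 0.166 = 0.008715
  Promotions: 0.125 × 0.002 = 0.00025
  Alerts: 0.1575 × 0.048 = 0.00756
Sum = 0.1275625.
P(Personal | attachment) = 0.0089125/0.1275625 ≈ 0.070
P(Social | attachment) = 0.0405/0.1275625 ≈ 0.317
P(Work | attachment) = 0.061625/0.1275625 ≈ 0.483
P(Newsletters | attachment) = 0.008715/0.1275625 ≈ 0.068
P(Promotions | attachment) = 0.00025/0.1275625 ≈ 0.002
P(Alerts | attachment) = 0.00756/0.1275625 ≈ 0.059
(Check: 0.070+0.317+0.483+0.068+0.002+0.059 = 0.999.)

Personal 0.070, Social 0.317, Work 0.483, Newsletters 0.068, Promotions 0.002, Alerts 0.059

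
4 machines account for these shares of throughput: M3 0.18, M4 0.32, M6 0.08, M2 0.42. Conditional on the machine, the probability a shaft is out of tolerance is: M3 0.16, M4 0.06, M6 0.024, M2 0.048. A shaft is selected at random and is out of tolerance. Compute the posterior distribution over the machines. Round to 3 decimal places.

Unnormalized posteriors (prior × likelihood):
  M3: 0.18 × 0.16 = 0.0288
  M4: 0.32 × 0.06 = 0.0192
  M6: 0.08 × 0.024 = 0.00192
  M2: 0.42 × 0.048 = 0.02016
Total = 0.07008.
P(M3 | oversize) = 0.0288/0.07008 ≈ 0.411
P(M4 | oversize) = 0.0192/0.07008 ≈ 0.274
P(M6 | oversize) = 0.00192/0.07008 ≈ 0.027
P(M2 | oversize) = 0.02016/0.07008 ≈ 0.288

M3 0.411, M4 0.274, M6 0.027, M2 0.288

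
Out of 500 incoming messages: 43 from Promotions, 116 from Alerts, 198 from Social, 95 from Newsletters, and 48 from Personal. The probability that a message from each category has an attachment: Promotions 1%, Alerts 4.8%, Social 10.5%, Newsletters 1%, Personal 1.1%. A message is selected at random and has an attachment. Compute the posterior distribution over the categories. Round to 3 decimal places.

Compute prior × likelihood for every hypothesis:
  Promotions: 0.086 × 0.01 = 0.00086
  Alerts: 0.232 × 0.048 = 0.011136
  Social: 0.396 × 0.105 = 0.04158
  Newsletters: 0.19 × 0.01 = 0.0019
  Personal: 0.096 × 0.011 = 0.001056
Sum = 0.056532.
P(Promotions | attachment) = 0.00086/0.056532 ≈ 0.015
P(Alerts | attachment) = 0.011136/0.056532 ≈ 0.197
P(Social | attachment) = 0.04158/0.056532 ≈ 0.736
P(Newsletters | attachment) = 0.0019/0.056532 ≈ 0.034
P(Personal | attachment) = 0.001056/0.056532 ≈ 0.019
(Check: 0.015+0.197+0.736+0.034+0.019 = 1.001.)

Promotions 0.015, Alerts 0.197, Social 0.736, Newsletters 0.034, Personal 0.019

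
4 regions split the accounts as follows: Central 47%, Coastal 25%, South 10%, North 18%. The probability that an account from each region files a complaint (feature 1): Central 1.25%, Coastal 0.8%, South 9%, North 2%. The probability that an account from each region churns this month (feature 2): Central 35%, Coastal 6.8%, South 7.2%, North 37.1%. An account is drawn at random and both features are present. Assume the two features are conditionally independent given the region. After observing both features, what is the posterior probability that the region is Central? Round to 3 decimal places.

0.492

Compute prior × likelihood for every hypothesis:
  Central: 0.47 × 0.0125 × 0.35 = 0.00205625
  Coastal: 0.25 × 0.008 × 0.068 = 0.000136
  South: 0.1 × 0.09 × 0.072 = 0.000648
  North: 0.18 × 0.02 × 0.371 = 0.0013356
Sum = 0.00417585.
P(Central | evidence) = 0.00205625 / 0.00417585 ≈ 0.492.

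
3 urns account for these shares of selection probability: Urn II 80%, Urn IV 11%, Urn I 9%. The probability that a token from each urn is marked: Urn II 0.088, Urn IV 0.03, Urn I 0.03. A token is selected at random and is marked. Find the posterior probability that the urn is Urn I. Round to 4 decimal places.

By Bayes' rule, posterior ∝ prior × likelihood:
  Urn II: 0.8 × 0.088 = 0.0704
  Urn IV: 0.11 × 0.03 = 0.0033
  Urn I: 0.09 × 0.03 = 0.0027
Total = 0.0764.
P(Urn I | evidence) = 0.0027 / 0.0764 ≈ 0.0353.

0.0353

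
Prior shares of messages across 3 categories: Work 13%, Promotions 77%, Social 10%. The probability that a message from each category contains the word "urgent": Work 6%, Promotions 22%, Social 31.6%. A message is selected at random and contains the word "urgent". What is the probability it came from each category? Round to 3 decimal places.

Work 0.037, Promotions 0.811, Social 0.151

Compute prior × likelihood for every hypothesis:
  Work: 0.13 × 0.06 = 0.0078
  Promotions: 0.77 × 0.22 = 0.1694
  Social: 0.1 × 0.316 = 0.0316
Normalizing constant = 0.2088.
P(Work | urgent-flag) = 0.0078/0.2088 ≈ 0.037
P(Promotions | urgent-flag) = 0.1694/0.2088 ≈ 0.811
P(Social | urgent-flag) = 0.0316/0.2088 ≈ 0.151
(Check: 0.037+0.811+0.151 = 0.999.)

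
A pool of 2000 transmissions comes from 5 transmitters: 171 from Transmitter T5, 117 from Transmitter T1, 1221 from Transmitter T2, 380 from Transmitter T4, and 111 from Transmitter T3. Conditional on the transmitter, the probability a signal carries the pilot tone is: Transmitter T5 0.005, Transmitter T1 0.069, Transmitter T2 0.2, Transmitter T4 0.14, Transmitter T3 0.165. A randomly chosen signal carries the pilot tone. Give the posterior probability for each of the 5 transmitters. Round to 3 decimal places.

Transmitter T5 0.003, Transmitter T1 0.025, Transmitter T2 0.752, Transmitter T4 0.164, Transmitter T3 0.056

Compute prior × likelihood for every hypothesis:
  Transmitter T5: 0.0855 × 0.005 = 0.0004275
  Transmitter T1: 0.0585 × 0.069 = 0.0040365
  Transmitter T2: 0.6105 × 0.2 = 0.1221
  Transmitter T4: 0.19 × 0.14 = 0.0266
  Transmitter T3: 0.0555 × 0.165 = 0.0091575
Total = 0.1623215.
P(Transmitter T5 | pilot) = 0.0004275/0.1623215 ≈ 0.003
P(Transmitter T1 | pilot) = 0.0040365/0.1623215 ≈ 0.025
P(Transmitter T2 | pilot) = 0.1221/0.1623215 ≈ 0.752
P(Transmitter T4 | pilot) = 0.0266/0.1623215 ≈ 0.164
P(Transmitter T3 | pilot) = 0.0091575/0.1623215 ≈ 0.056
(Check: 0.003+0.025+0.752+0.164+0.056 = 1.000.)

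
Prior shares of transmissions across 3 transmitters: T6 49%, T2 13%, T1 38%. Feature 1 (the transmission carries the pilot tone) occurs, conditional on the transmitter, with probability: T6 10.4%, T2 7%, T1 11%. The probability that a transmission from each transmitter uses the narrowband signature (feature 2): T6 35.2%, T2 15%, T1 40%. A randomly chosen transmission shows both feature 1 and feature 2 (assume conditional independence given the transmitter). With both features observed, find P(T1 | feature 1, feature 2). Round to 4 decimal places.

0.4641

Compute prior × likelihood for every hypothesis:
  T6: 0.49 × 0.104 × 0.352 = 0.01793792
  T2: 0.13 × 0.07 × 0.15 = 0.001365
  T1: 0.38 × 0.11 × 0.4 = 0.01672
Sum = 0.03602292.
P(T1 | evidence) = 0.01672 / 0.03602292 ≈ 0.4641.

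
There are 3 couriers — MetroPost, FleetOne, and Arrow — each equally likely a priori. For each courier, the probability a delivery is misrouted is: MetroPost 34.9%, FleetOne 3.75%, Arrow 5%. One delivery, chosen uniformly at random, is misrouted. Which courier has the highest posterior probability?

With a uniform prior (1/3 each), posterior ∝ likelihood:
  MetroPost: 0.349
  FleetOne: 0.0375
  Arrow: 0.05
Sum = 0.4365.
Largest term belongs to MetroPost, so MetroPost is most probable.

MetroPost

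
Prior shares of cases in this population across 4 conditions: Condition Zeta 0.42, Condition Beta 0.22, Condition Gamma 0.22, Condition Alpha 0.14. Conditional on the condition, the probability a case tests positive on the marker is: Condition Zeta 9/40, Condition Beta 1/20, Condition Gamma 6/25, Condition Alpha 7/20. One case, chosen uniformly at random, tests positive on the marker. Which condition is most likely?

Condition Zeta

Prior × likelihood for each hypothesis:
  Condition Zeta: 0.42 × 0.225 = 0.0945
  Condition Beta: 0.22 × 0.05 = 0.011
  Condition Gamma: 0.22 × 0.24 = 0.0528
  Condition Alpha: 0.14 × 0.35 = 0.049
Normalizing constant = 0.2073.
Largest term belongs to Condition Zeta, so Condition Zeta is most probable.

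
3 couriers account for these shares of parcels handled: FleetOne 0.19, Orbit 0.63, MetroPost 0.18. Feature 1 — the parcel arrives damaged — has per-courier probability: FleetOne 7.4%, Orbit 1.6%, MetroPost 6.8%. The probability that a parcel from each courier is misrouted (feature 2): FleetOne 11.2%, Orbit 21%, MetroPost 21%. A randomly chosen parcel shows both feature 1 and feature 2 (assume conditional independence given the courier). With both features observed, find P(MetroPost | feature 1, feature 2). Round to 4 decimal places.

Compute prior × likelihood for every hypothesis:
  FleetOne: 0.19 × 0.074 × 0.112 = 0.00157472
  Orbit: 0.63 × 0.016 × 0.21 = 0.0021168
  MetroPost: 0.18 × 0.068 × 0.21 = 0.0025704
Sum = 0.00626192.
P(MetroPost | evidence) = 0.0025704 / 0.00626192 ≈ 0.4105.

0.4105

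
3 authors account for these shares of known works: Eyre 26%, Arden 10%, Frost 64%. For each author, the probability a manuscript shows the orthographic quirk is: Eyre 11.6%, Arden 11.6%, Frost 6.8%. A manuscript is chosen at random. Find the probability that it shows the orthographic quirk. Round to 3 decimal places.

Unnormalized posteriors (prior × likelihood):
  Eyre: 0.26 × 0.116 = 0.03016
  Arden: 0.1 × 0.116 = 0.0116
  Frost: 0.64 × 0.068 = 0.04352
P(quirk) = 0.03016 + 0.0116 + 0.04352 = 0.08528 → 0.085.

0.085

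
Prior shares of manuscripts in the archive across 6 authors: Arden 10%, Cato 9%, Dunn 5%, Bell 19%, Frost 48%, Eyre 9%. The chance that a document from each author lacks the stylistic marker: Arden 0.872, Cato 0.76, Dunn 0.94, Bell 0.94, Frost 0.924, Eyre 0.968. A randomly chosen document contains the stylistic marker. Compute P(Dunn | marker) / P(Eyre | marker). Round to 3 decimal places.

Taking complements, P(marker | each) = Arden 0.128, Cato 0.24, Dunn 0.06, Bell 0.06, Frost 0.076, Eyre 0.032.
Unnormalized posteriors (prior × likelihood):
  Arden: 0.1 × 0.128 = 0.0128
  Cato: 0.09 × 0.24 = 0.0216
  Dunn: 0.05 × 0.06 = 0.003
  Bell: 0.19 × 0.06 = 0.0114
  Frost: 0.48 × 0.076 = 0.03648
  Eyre: 0.09 × 0.032 = 0.00288
Normalizing constant = 0.08816.
The ratio is 0.003 / 0.00288 (the normalizer cancels) = 1.042.

1.042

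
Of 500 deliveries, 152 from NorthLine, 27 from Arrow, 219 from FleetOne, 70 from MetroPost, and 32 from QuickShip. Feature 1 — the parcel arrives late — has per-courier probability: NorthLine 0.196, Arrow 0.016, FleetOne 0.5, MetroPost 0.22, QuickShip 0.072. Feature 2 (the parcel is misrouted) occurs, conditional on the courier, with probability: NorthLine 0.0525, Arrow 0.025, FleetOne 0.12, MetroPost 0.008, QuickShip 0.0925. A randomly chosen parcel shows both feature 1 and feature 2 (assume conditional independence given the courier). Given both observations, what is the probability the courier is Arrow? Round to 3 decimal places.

0.001

Unnormalized posteriors (prior × likelihood):
  NorthLine: 0.304 × 0.196 × 0.0525 = 0.00312816
  Arrow: 0.054 × 0.016 × 0.025 = 0.0000216
  FleetOne: 0.438 × 0.5 × 0.12 = 0.02628
  MetroPost: 0.14 × 0.22 × 0.008 = 0.0002464
  QuickShip: 0.064 × 0.072 × 0.0925 = 0.00042624
Normalizing constant = 0.0301024.
P(Arrow | evidence) = 0.0000216 / 0.0301024 ≈ 0.001.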